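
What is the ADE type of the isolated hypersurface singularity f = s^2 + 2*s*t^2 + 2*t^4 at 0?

A_{3}

The Hessian of f at 0 has rank 1. Corank 1: A-series; mu = 3 gives A_3.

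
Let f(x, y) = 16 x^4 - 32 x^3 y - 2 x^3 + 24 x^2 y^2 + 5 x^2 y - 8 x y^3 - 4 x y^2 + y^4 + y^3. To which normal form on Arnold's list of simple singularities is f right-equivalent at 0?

D5

The Hessian of f at 0 has rank 0. Corank 2; j^3 = -(x - y)^2*(2*x - y) has shape L^2 M (L != M), so D-series; mu = 5 gives D_5.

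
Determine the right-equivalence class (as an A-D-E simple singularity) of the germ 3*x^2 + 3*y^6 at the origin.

A_5

The Hessian of f at 0 is [[6, 0], [0, 0]] with rank 1, so corank 1. A Groebner basis of the Jacobian ideal J(f) in C{x,y} is {y^5, x}; counting standard monomials gives mu = 5. Corank 1: A-series; mu = 5 gives A_5.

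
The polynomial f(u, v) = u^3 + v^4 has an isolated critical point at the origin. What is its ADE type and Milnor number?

Type E_{6}, Milnor number mu = 6.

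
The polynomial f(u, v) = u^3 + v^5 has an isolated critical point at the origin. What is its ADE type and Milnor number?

The Hessian of f at 0 is [[0, 0], [0, 0]] with rank 0, so corank 2. A Groebner basis of the Jacobian ideal J(f) in C{u,v} is {v^4, u^2}; counting standard monomials gives mu = 8. Corank 2; j^3 = u^3 is a perfect cube, so E-series; the 5-jet and mu = 8 give E_8.

Type E_{8}, Milnor number mu = 8.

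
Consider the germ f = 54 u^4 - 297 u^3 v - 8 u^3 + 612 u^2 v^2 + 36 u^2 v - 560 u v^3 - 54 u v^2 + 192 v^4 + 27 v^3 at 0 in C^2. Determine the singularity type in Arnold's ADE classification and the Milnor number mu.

Type E_7, Milnor number mu = 7.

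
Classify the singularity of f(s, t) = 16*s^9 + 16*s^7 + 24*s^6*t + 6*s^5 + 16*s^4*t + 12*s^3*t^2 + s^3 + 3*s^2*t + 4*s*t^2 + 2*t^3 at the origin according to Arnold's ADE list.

The Hessian of f at 0 has rank 0. Corank 2; j^3 = (s + t)*(s^2 + 2*s*t + 2*t^2) splits into three distinct lines over C (the quadratic factor has nonzero discriminant), so D_4.

D_4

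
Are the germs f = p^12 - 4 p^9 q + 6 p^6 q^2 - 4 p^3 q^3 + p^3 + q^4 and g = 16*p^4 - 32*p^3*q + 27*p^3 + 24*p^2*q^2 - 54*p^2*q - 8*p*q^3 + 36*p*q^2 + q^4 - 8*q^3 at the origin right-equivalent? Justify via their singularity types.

Yes.

The Hessian of f at 0 has rank 0. Corank 2; j^3 = p^3 is a perfect cube, so E-series; the 4-jet and mu = 6 give E_6. The Hessian of g at 0 has rank 0. Corank 2; j^3 = (3*p - 2*q)^3 is a perfect cube, so E-series; the 4-jet and mu = 6 give E_6. Both have type E_6, hence right-equivalent.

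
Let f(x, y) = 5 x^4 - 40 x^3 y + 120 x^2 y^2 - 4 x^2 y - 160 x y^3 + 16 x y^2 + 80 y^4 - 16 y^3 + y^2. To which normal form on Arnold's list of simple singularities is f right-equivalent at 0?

A_3

The Hessian of f at 0 has rank 1. Corank 1: A-series; mu = 3 gives A_3.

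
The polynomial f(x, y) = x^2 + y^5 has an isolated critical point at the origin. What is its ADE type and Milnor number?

Type A_4, Milnor number mu = 4.

The Hessian of f at 0 is [[2, 0], [0, 0]] with rank 1, so corank 1. A Groebner basis of the Jacobian ideal J(f) in C{x,y} is {y^4, x}; counting standard monomials gives mu = 4. Corank 1: A-series; mu = 4 gives A_4.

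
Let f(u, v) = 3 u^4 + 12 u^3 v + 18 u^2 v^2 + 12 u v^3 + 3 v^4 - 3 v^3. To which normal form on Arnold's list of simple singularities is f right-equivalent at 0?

E_{6}

The Hessian of f at 0 is [[0, 0], [0, 0]] with rank 0, so corank 2. A Groebner basis of the Jacobian ideal J(f) in C{u,v} is {u^3 + 3*u^2*v, v^2}; counting standard monomials gives mu = 6. Corank 2; j^3 = -3*v^3 is a perfect cube, so E-series; the 4-jet and mu = 6 give E_6.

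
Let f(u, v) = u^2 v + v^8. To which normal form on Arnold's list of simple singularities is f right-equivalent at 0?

The Hessian of f at 0 is [[0, 0], [0, 0]] with rank 0, so corank 2. A Groebner basis of the Jacobian ideal J(f) in C{u,v} is {u^2/8 + v^7, u^3, u*v}; counting standard monomials gives mu = 9. Corank 2; j^3 = u^2*v has shape L^2 M (L != M), so D-series; mu = 9 gives D_9.

D9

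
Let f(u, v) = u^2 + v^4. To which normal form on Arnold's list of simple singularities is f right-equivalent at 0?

A_{3}

The Hessian of f at 0 has rank 1. Corank 1: A-series; mu = 3 gives A_3.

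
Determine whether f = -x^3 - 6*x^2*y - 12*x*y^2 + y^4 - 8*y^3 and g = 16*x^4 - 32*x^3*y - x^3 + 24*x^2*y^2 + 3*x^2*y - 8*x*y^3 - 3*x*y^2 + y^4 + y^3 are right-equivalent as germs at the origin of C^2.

The Hessian of f at 0 has rank 0. Corank 2; j^3 = -(x + 2*y)^3 is a perfect cube, so E-series; the 4-jet and mu = 6 give E_6. The Hessian of g at 0 has rank 0. Corank 2; j^3 = -(x - y)^3 is a perfect cube, so E-series; the 4-jet and mu = 6 give E_6. Both have type E_6, hence right-equivalent.

Yes.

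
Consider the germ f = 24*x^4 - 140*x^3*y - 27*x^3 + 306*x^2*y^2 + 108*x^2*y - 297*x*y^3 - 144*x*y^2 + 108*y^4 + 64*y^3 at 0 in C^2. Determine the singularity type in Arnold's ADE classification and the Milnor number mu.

Type E_{7}, Milnor number mu = 7.

The Hessian of f at 0 is [[0, 0], [0, 0]] with rank 0, so corank 2. A Groebner basis of the Jacobian ideal J(f) in C{x,y} is {19683*x^2/4 - 13122*x*y + y^4 + 27*y^3/4 + 8748*y^2, x^3 - 459*x^2 + 1224*x*y - 3*y^3 - 816*y^2, x^2*y - 891*x^2/4 + 594*x*y - 25*y^3/12 - 396*y^2, -81*x^2 + x*y^2 + 216*x*y - 13*y^3/9 - 144*y^2}; counting standard monomials gives mu = 7. Corank 2; j^3 = -(3*x - 4*y)^3 is a perfect cube, so E-series; the 4-jet and mu = 7 give E_7.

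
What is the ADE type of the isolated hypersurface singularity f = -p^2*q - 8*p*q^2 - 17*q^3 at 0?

D_{4}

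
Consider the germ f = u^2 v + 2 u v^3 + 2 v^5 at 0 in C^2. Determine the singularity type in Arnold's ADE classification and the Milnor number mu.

Type D_6, Milnor number mu = 6.

The Hessian of f at 0 is [[0, 0], [0, 0]] with rank 0, so corank 2. A Groebner basis of the Jacobian ideal J(f) in C{u,v} is {u^3, u^2*v, -u^2/4 + u*v^2, u*v + v^3}; counting standard monomials gives mu = 6. Corank 2; j^3 = u^2*v has shape L^2 M (L != M), so D-series; mu = 6 gives D_6.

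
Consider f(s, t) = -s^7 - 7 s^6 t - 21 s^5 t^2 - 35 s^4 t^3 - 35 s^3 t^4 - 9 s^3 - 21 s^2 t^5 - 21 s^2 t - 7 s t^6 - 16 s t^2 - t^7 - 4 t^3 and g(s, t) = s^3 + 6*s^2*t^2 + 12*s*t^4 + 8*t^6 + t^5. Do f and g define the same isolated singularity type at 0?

No.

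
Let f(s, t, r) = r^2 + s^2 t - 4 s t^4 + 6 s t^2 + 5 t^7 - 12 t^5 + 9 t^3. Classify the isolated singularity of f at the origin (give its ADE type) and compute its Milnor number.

Type D8, Milnor number mu = 8.

The Hessian of f at 0 has rank 1. Corank 2; j^3 = t*(s + 3*t)^2 has shape L^2 M (L != M), so D-series; mu = 8 gives D_8.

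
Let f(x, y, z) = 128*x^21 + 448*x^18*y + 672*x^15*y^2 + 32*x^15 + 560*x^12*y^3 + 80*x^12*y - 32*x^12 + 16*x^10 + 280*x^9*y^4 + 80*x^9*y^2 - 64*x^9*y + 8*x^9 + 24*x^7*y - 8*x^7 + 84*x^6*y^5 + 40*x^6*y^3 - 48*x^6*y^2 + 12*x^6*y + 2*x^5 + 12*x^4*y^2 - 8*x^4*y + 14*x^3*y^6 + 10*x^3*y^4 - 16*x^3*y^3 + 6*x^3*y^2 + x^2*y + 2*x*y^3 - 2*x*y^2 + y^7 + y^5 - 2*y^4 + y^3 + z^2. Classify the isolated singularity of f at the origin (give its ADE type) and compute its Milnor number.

Type D8, Milnor number mu = 8.

The Hessian of f at 0 is [[0, 0, 0], [0, 0, 0], [0, 0, 2]] with rank 1, so corank 2. A Groebner basis of the Jacobian ideal J(f) in C{x,y,z} is {19*x^2/11 + x*y^3 + 21*x*y^2/11 - 85*x*y/22 - 51*y^3/22 + 47*y^2/22, 20*x^2/11 + 25*x*y^2/11 - 43*x*y/11 + y^4 - 28*y^3/11 + 23*y^2/11, x^3 + 24*x^2/11 - 14*x*y^2/11 - 101*x*y/22 + y^3/22 + 53*y^2/22, x^2*y + 7*x^2/11 - 16*x*y^2/11 - 29*x*y/22 + 9*y^3/22 + 15*y^2/22, z}; counting standard monomials gives mu = 8. Corank 2; j^3 = y*(x - y)^2 has shape L^2 M (L != M), so D-series; mu = 8 gives D_8.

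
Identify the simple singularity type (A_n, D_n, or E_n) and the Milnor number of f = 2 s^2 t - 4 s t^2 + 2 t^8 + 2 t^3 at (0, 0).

Type D_9, Milnor number mu = 9.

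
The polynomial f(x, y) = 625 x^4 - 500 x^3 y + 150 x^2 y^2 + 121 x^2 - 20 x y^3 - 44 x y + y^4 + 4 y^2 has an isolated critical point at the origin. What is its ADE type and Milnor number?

The Hessian of f at 0 has rank 1. Corank 1: A-series; mu = 3 gives A_3.

Type A_3, Milnor number mu = 3.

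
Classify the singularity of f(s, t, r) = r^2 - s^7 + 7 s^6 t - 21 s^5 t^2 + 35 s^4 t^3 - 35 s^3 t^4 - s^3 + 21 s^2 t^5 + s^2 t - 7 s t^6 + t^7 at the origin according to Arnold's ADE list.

D_8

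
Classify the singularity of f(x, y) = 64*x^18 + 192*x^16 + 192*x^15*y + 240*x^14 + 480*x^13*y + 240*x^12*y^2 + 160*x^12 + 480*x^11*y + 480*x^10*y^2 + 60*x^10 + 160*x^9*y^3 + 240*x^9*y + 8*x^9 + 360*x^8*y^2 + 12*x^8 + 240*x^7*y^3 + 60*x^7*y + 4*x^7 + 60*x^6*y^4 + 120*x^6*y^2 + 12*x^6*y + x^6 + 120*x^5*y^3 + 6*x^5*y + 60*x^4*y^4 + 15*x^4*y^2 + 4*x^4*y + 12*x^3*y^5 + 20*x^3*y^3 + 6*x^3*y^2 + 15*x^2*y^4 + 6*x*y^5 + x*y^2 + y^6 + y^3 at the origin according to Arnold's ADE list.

D_7

The Hessian of f at 0 has rank 0. Corank 2; j^3 = y^2*(x + y) has shape L^2 M (L != M), so D-series; mu = 7 gives D_7.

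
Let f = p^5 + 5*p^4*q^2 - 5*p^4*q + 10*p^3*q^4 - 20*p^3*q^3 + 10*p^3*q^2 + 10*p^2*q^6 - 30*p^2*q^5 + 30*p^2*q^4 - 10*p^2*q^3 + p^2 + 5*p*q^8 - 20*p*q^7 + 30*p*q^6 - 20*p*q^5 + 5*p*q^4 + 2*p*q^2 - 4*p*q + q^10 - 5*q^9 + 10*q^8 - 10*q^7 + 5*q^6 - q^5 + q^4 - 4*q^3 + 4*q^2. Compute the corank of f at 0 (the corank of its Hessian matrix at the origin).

1

The Hessian at 0 is [[2, -4], [-4, 8]] of rank 1; hence corank 1.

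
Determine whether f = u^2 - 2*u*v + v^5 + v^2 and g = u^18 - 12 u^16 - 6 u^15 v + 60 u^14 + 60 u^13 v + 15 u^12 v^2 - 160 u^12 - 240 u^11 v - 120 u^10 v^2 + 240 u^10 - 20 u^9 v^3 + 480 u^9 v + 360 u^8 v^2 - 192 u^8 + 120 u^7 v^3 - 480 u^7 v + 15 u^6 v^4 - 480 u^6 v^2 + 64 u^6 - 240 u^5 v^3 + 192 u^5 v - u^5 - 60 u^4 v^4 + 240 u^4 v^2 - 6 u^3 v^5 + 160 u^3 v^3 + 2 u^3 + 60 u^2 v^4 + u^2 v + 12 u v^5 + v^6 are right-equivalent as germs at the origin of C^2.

The Hessian of f at 0 has rank 1. Corank 1: A-series; mu = 4 gives A_4. The Hessian of g at 0 has rank 0. Corank 2; j^3 = u^2*(2*u + v) has shape L^2 M (L != M), so D-series; mu = 7 gives D_7. f is A_4 but g is D_7, hence not right-equivalent.

No.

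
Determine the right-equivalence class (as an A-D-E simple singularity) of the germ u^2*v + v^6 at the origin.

D7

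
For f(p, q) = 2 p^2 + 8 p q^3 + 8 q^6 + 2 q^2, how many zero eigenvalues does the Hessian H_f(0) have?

0

The Hessian at 0 is [[4, 0], [0, 4]] of rank 2; hence corank 0.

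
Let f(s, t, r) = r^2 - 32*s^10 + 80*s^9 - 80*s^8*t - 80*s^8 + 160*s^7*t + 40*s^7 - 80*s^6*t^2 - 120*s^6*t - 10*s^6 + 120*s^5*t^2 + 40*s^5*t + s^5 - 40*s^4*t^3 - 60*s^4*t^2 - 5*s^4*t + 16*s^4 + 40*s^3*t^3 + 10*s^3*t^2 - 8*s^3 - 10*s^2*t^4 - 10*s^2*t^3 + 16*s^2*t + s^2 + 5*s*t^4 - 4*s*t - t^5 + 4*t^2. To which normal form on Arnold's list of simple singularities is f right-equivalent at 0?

A4

The Hessian of f at 0 has rank 2. Corank 1: A-series; mu = 4 gives A_4.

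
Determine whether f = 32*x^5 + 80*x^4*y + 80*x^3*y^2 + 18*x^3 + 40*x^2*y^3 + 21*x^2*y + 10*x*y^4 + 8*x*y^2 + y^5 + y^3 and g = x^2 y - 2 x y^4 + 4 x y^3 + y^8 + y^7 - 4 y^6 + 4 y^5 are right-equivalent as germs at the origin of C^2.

The Hessian of f at 0 is [[0, 0], [0, 0]] with rank 0, so corank 2. A Groebner basis of the Jacobian ideal J(f) in C{x,y} is {-243*x*y/10 + y^4 - 81*y^2/10, x*y^2 + y^3/3, x^2 + 5*x*y/6 + y^2/6}; counting standard monomials gives mu = 6. Corank 2; j^3 = (2*x + y)*(3*x + y)^2 has shape L^2 M (L != M), so D-series; mu = 6 gives D_6. The Hessian of g at 0 is [[0, 0], [0, 0]] with rank 0, so corank 2. A Groebner basis of the Jacobian ideal J(g) in C{x,y} is {x^2*y^2 + 28*x^2*y/31 - 12*x^2/31 - 160*x*y^2/31 - 272*x*y/31 - 544*y^3/31, 8*x^2*y/31 + x^2/31 + x*y^3 + 34*x*y^2/31 + 64*x*y/31 + 128*y^3/31, -x*y + y^4 - 2*y^3, x^3 - 52*x^2*y/31 + 40*x^2/31 + 368*x*y^2/31 + 576*x*y/31 + 1152*y^3/31}; counting standard monomials gives mu = 9. Corank 2; j^3 = x^2*y has shape L^2 M (L != M), so D-series; mu = 9 gives D_9. f is D_6 but g is D_9, hence not right-equivalent.

No.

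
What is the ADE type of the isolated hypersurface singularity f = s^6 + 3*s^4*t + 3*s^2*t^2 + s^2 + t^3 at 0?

A_2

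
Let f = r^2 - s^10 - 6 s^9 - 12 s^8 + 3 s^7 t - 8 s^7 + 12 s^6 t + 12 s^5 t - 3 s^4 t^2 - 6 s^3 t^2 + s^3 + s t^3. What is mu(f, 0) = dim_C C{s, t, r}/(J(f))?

7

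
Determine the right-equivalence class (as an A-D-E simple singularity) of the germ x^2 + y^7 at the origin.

A_6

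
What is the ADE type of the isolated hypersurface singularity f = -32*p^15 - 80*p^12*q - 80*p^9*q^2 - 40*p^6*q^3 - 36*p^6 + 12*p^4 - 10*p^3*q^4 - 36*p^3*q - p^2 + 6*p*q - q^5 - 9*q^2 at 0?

The Hessian of f at 0 is [[-2, 6], [6, -18]] with rank 1, so corank 1. A Groebner basis of the Jacobian ideal J(f) in C{p,q} is {-p/162 + q^3 + q/54, p^2 - 9*q^2, p*q - 3*q^2}; counting standard monomials gives mu = 4. Corank 1: A-series; mu = 4 gives A_4.

A_{4}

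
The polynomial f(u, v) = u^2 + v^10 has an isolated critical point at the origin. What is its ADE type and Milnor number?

Type A_9, Milnor number mu = 9.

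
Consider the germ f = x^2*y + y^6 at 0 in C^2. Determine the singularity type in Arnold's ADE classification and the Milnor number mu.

Type D_{7}, Milnor number mu = 7.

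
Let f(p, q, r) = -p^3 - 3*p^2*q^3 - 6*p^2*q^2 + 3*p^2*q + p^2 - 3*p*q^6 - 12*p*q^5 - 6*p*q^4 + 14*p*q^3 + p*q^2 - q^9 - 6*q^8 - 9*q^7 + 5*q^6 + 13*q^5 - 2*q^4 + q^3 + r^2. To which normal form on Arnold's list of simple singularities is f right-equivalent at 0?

A_2

The Hessian of f at 0 is [[2, 0, 0], [0, 0, 0], [0, 0, 2]] with rank 2, so corank 1. A Groebner basis of the Jacobian ideal J(f) in C{p,q,r} is {q^2, p, r}; counting standard monomials gives mu = 2. Corank 1: A-series; mu = 2 gives A_2.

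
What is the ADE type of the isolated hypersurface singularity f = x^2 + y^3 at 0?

A2

The Hessian of f at 0 is [[2, 0], [0, 0]] with rank 1, so corank 1. A Groebner basis of the Jacobian ideal J(f) in C{x,y} is {y^2, x}; counting standard monomials gives mu = 2. Corank 1: A-series; mu = 2 gives A_2.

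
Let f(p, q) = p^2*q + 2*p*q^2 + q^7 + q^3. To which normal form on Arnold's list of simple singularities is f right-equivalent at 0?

D_8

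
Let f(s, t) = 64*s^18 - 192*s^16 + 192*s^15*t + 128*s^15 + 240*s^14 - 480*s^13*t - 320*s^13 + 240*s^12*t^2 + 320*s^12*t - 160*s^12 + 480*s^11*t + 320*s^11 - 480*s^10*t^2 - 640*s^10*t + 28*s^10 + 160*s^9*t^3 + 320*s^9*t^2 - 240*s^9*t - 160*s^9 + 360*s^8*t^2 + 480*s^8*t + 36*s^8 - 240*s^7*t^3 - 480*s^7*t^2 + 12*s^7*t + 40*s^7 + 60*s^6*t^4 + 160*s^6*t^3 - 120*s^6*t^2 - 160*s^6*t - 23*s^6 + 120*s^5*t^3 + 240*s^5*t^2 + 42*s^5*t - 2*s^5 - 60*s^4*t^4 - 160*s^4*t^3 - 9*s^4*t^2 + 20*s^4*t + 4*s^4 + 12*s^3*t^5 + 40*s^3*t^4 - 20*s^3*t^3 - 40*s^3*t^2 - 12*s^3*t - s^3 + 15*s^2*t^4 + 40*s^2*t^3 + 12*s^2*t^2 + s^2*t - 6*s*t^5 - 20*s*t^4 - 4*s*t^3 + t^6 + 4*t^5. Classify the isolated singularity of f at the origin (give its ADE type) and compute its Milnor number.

Type D_7, Milnor number mu = 7.

The Hessian of f at 0 has rank 0. Corank 2; j^3 = -s^2*(s - t) has shape L^2 M (L != M), so D-series; mu = 7 gives D_7.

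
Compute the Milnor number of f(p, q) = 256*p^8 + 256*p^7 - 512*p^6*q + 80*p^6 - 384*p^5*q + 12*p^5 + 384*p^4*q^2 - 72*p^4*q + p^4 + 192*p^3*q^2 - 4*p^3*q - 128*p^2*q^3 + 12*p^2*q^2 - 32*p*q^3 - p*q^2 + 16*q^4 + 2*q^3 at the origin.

5

The Hessian of f at 0 has rank 0. Corank 2; j^3 = -q^2*(p - 2*q) has shape L^2 M (L != M), so D-series; mu = 5 gives D_5.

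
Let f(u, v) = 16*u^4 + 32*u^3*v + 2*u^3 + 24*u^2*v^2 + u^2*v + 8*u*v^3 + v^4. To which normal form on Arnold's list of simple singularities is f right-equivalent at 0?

D_{5}

The Hessian of f at 0 has rank 0. Corank 2; j^3 = u^2*(2*u + v) has shape L^2 M (L != M), so D-series; mu = 5 gives D_5.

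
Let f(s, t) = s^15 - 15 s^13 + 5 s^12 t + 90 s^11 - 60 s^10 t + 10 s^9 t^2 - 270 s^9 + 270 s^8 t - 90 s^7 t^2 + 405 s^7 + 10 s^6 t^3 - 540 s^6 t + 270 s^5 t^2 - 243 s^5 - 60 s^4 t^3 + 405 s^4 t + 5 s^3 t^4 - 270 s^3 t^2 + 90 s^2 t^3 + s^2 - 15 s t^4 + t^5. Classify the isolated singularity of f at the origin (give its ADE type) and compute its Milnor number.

The Hessian of f at 0 has rank 1. Corank 1: A-series; mu = 4 gives A_4.

Type A4, Milnor number mu = 4.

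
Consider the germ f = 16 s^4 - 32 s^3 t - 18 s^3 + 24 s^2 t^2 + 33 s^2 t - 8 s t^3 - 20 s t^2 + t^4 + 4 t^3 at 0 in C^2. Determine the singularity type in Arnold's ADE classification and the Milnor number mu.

Type D_{5}, Milnor number mu = 5.

The Hessian of f at 0 has rank 0. Corank 2; j^3 = -(2*s - t)*(3*s - 2*t)^2 has shape L^2 M (L != M), so D-series; mu = 5 gives D_5.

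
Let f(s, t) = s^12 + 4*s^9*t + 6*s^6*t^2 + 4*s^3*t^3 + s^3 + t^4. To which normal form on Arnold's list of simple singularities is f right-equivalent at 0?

E_{6}

The Hessian of f at 0 is [[0, 0], [0, 0]] with rank 0, so corank 2. A Groebner basis of the Jacobian ideal J(f) in C{s,t} is {t^3, s^2}; counting standard monomials gives mu = 6. Corank 2; j^3 = s^3 is a perfect cube, so E-series; the 4-jet and mu = 6 give E_6.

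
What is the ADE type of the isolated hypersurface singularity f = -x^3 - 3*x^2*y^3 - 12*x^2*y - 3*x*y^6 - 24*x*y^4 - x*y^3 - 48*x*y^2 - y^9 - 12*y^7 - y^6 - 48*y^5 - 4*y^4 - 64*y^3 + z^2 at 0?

The Hessian of f at 0 has rank 1. Corank 2; j^3 = -(x + 4*y)^3 is a perfect cube, so E-series; the 4-jet and mu = 7 give E_7.

E7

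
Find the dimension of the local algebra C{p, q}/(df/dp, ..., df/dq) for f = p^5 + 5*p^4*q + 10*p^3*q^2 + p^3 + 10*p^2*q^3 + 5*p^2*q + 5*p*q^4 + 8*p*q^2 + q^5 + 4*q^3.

6

The Hessian of f at 0 has rank 0. Corank 2; j^3 = (p + q)*(p + 2*q)^2 has shape L^2 M (L != M), so D-series; mu = 6 gives D_6.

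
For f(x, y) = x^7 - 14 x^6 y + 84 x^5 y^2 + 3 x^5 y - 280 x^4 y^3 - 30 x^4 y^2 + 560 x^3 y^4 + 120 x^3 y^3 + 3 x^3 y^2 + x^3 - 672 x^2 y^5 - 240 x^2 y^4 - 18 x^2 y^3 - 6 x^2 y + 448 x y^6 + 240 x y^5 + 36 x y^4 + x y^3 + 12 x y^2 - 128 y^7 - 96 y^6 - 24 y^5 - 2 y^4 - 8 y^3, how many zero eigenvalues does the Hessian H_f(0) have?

2

The Hessian at 0 is [[0, 0], [0, 0]] of rank 0; hence corank 2.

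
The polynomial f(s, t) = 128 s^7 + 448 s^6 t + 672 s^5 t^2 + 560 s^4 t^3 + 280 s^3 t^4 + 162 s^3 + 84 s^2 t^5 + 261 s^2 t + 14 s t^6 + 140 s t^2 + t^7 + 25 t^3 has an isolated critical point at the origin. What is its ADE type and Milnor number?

Type D_8, Milnor number mu = 8.

The Hessian of f at 0 has rank 0. Corank 2; j^3 = (2*s + t)*(9*s + 5*t)^2 has shape L^2 M (L != M), so D-series; mu = 8 gives D_8.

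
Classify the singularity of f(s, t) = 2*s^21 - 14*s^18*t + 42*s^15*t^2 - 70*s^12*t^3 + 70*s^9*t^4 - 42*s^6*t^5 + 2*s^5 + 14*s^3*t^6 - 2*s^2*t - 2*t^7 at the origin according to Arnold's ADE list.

D8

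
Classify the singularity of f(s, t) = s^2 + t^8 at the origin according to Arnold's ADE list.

A_7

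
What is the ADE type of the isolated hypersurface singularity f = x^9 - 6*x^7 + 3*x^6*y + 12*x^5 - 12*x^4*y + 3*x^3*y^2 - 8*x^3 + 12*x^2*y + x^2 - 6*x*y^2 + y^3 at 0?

A_{2}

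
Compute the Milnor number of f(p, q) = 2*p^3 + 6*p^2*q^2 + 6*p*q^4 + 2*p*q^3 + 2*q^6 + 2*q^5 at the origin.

The Hessian of f at 0 has rank 0. Corank 2; j^3 = 2*p^3 is a perfect cube, so E-series; the 4-jet and mu = 7 give E_7.

7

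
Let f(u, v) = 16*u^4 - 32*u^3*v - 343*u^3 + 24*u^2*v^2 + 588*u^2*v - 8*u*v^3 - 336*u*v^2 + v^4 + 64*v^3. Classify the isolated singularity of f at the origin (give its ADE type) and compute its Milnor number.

Type E6, Milnor number mu = 6.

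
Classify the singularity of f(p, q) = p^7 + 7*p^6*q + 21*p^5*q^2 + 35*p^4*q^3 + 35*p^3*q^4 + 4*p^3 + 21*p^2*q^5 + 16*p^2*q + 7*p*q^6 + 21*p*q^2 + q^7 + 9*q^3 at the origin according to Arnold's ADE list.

The Hessian of f at 0 has rank 0. Corank 2; j^3 = (p + q)*(2*p + 3*q)^2 has shape L^2 M (L != M), so D-series; mu = 8 gives D_8.

D_8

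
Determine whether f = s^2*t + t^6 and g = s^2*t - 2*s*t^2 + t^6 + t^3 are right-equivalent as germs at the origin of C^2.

The Hessian of f at 0 has rank 0. Corank 2; j^3 = s^2*t has shape L^2 M (L != M), so D-series; mu = 7 gives D_7. The Hessian of g at 0 has rank 0. Corank 2; j^3 = t*(s - t)^2 has shape L^2 M (L != M), so D-series; mu = 7 gives D_7. Both have type D_7, hence right-equivalent.

Yes.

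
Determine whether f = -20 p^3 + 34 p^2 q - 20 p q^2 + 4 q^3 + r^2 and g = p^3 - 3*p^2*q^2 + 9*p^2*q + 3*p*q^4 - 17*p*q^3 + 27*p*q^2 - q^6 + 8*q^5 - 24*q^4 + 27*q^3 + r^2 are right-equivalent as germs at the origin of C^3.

No.

The Hessian of f at 0 has rank 1. Corank 2; j^3 = -2*(2*p - q)*(5*p^2 - 6*p*q + 2*q^2) splits into three distinct lines over C (the quadratic factor has nonzero discriminant), so D_4. The Hessian of g at 0 has rank 1. Corank 2; j^3 = (p + 3*q)^3 is a perfect cube, so E-series; the 4-jet and mu = 7 give E_7. f is D_4 but g is E_7, hence not right-equivalent.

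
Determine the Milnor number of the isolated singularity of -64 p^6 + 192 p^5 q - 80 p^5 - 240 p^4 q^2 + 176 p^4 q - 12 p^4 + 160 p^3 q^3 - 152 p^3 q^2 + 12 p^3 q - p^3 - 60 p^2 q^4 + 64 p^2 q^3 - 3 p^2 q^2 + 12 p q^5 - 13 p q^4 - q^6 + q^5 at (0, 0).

The Hessian of f at 0 is [[0, 0], [0, 0]] with rank 0, so corank 2. A Groebner basis of the Jacobian ideal J(f) in C{p,q} is {p^2/16 + p*q^3 + p*q^2/8, p^2/2 + p*q^2 + q^4, p^3, p^2*q - p^2/8 - p*q^2/4}; counting standard monomials gives mu = 8. Corank 2; j^3 = -p^3 is a perfect cube, so E-series; the 5-jet and mu = 8 give E_8.

8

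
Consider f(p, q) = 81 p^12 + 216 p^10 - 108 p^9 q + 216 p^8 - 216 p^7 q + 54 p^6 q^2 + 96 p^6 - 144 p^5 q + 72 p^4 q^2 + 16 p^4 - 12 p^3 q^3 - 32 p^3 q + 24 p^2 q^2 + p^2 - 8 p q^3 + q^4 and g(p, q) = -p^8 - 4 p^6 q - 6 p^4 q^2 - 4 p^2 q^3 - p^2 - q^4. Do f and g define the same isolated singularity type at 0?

Yes.

The Hessian of f at 0 has rank 1. Corank 1: A-series; mu = 3 gives A_3. The Hessian of g at 0 has rank 1. Corank 1: A-series; mu = 3 gives A_3. Both have type A_3, hence right-equivalent.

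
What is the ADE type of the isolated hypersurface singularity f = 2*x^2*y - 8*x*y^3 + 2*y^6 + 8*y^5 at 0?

D_7

The Hessian of f at 0 has rank 0. Corank 2; j^3 = 2*x^2*y has shape L^2 M (L != M), so D-series; mu = 7 gives D_7.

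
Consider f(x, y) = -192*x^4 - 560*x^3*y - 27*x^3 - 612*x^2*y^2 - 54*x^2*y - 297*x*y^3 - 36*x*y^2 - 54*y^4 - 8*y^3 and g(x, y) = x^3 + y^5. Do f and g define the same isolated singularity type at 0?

No.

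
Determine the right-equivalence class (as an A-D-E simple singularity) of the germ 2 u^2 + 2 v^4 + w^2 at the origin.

The Hessian of f at 0 has rank 2. Corank 1: A-series; mu = 3 gives A_3.

A3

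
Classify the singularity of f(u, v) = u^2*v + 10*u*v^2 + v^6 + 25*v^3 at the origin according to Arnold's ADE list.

D_{7}

The Hessian of f at 0 is [[0, 0], [0, 0]] with rank 0, so corank 2. A Groebner basis of the Jacobian ideal J(f) in C{u,v} is {u^2/6 + v^5 - 25*v^2/6, u^3 + 125*v^3, u*v + 5*v^2}; counting standard monomials gives mu = 7. Corank 2; j^3 = v*(u + 5*v)^2 has shape L^2 M (L != M), so D-series; mu = 7 gives D_7.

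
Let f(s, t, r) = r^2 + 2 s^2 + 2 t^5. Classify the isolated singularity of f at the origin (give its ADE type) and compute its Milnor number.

Type A4, Milnor number mu = 4.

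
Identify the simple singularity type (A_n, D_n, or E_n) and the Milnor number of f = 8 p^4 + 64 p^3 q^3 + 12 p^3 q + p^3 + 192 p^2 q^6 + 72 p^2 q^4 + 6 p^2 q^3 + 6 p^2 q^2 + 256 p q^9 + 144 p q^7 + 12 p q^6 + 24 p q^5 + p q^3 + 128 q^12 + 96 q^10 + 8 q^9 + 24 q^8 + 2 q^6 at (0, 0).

The Hessian of f at 0 has rank 0. Corank 2; j^3 = p^3 is a perfect cube, so E-series; the 4-jet and mu = 7 give E_7.

Type E_{7}, Milnor number mu = 7.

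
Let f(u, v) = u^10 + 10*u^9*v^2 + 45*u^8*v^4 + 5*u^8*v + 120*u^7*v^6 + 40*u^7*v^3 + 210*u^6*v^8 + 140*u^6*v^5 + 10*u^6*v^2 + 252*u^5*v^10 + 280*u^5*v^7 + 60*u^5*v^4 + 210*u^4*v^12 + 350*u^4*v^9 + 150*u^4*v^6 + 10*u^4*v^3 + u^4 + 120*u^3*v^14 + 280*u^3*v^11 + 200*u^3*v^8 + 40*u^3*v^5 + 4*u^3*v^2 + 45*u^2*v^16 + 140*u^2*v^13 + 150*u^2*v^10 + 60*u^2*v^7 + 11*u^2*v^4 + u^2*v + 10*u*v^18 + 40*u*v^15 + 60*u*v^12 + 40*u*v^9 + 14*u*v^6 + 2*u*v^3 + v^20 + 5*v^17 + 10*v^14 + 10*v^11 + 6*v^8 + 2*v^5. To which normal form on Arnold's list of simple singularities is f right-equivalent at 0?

D_{6}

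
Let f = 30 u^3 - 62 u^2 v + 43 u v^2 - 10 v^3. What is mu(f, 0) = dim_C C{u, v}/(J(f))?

4

The Hessian of f at 0 is [[0, 0], [0, 0]] with rank 0, so corank 2. A Groebner basis of the Jacobian ideal J(f) in C{u,v} is {v^3, u^2 - 11*v^2/26, u*v - 17*v^2/26}; counting standard monomials gives mu = 4. Corank 2; j^3 = (3*u - 2*v)*(10*u^2 - 14*u*v + 5*v^2) splits into three distinct lines over C (the quadratic factor has nonzero discriminant), so D_4.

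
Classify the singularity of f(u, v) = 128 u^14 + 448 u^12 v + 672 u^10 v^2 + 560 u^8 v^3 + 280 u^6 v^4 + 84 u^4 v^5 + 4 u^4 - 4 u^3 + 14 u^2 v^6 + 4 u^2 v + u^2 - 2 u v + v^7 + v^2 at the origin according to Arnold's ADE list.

A_6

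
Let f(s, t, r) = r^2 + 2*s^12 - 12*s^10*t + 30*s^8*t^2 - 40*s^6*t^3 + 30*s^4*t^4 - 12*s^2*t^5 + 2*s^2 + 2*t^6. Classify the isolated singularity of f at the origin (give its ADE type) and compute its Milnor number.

Type A_{5}, Milnor number mu = 5.

The Hessian of f at 0 is [[4, 0, 0], [0, 0, 0], [0, 0, 2]] with rank 2, so corank 1. A Groebner basis of the Jacobian ideal J(f) in C{s,t,r} is {t^5, s, r}; counting standard monomials gives mu = 5. Corank 1: A-series; mu = 5 gives A_5.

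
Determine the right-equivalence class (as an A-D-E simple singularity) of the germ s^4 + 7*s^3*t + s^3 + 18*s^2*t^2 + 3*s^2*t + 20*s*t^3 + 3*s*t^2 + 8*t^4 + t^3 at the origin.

E_{7}

The Hessian of f at 0 has rank 0. Corank 2; j^3 = (s + t)^3 is a perfect cube, so E-series; the 4-jet and mu = 7 give E_7.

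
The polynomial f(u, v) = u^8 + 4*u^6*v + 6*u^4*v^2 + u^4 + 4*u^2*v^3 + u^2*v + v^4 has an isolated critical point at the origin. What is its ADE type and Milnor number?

Type D5, Milnor number mu = 5.

The Hessian of f at 0 is [[0, 0], [0, 0]] with rank 0, so corank 2. A Groebner basis of the Jacobian ideal J(f) in C{u,v} is {u^3, u^2/4 + v^3, u*v}; counting standard monomials gives mu = 5. Corank 2; j^3 = u^2*v has shape L^2 M (L != M), so D-series; mu = 5 gives D_5.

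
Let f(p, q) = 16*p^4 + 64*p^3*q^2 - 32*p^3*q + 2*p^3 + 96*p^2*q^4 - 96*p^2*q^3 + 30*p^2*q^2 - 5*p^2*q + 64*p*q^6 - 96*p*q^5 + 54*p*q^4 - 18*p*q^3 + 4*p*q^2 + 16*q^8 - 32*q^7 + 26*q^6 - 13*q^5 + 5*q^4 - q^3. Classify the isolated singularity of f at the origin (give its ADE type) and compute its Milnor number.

Type D_5, Milnor number mu = 5.

The Hessian of f at 0 is [[0, 0], [0, 0]] with rank 0, so corank 2. A Groebner basis of the Jacobian ideal J(f) in C{p,q} is {p*q^2 - p*q/7 + q^2/7, -p*q/7 + q^3 + q^2/7, p^2 - 10*p*q/7 + 3*q^2/7}; counting standard monomials gives mu = 5. Corank 2; j^3 = (p - q)^2*(2*p - q) has shape L^2 M (L != M), so D-series; mu = 5 gives D_5.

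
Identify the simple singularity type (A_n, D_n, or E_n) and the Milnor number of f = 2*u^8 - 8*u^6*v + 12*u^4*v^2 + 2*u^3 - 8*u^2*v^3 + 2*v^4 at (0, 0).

The Hessian of f at 0 is [[0, 0], [0, 0]] with rank 0, so corank 2. A Groebner basis of the Jacobian ideal J(f) in C{u,v} is {v^3, u^2}; counting standard monomials gives mu = 6. Corank 2; j^3 = 2*u^3 is a perfect cube, so E-series; the 4-jet and mu = 6 give E_6.

Type E6, Milnor number mu = 6.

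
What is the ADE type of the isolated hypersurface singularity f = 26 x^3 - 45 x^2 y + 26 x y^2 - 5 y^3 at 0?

D_4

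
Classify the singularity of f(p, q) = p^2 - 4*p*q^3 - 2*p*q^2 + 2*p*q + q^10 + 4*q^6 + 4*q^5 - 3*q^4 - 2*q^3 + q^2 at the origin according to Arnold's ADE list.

A_9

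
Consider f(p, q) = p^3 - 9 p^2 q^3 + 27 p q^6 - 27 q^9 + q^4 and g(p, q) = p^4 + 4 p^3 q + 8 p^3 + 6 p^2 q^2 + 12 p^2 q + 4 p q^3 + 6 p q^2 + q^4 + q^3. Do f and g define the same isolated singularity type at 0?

Yes.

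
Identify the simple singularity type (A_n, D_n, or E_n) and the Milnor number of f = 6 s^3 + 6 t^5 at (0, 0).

Type E_{8}, Milnor number mu = 8.

The Hessian of f at 0 has rank 0. Corank 2; j^3 = 6*s^3 is a perfect cube, so E-series; the 5-jet and mu = 8 give E_8.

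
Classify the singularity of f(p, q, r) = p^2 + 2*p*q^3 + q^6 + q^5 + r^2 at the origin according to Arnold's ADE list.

A4

The Hessian of f at 0 has rank 2. Corank 1: A-series; mu = 4 gives A_4.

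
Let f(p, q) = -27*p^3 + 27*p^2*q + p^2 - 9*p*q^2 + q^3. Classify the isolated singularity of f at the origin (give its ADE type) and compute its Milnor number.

The Hessian of f at 0 has rank 1. Corank 1: A-series; mu = 2 gives A_2.

Type A2, Milnor number mu = 2.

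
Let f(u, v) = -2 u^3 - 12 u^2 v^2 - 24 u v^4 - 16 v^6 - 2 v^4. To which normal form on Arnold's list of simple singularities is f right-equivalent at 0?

E_6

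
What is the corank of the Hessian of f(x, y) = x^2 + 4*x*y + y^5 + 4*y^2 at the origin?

1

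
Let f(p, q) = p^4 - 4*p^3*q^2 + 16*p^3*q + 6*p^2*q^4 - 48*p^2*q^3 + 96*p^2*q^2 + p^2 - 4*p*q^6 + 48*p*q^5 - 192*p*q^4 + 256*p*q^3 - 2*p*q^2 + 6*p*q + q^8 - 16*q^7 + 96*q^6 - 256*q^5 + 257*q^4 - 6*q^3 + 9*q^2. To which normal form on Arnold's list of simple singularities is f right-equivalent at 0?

A3

The Hessian of f at 0 is [[2, 6], [6, 18]] with rank 1, so corank 1. A Groebner basis of the Jacobian ideal J(f) in C{p,q} is {p^2 - 9*p - 27*q, p*q + 3*p + 9*q, -p + q^2 - 3*q}; counting standard monomials gives mu = 3. Corank 1: A-series; mu = 3 gives A_3.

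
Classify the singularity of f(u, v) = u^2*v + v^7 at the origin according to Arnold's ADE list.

D_8

The Hessian of f at 0 has rank 0. Corank 2; j^3 = u^2*v has shape L^2 M (L != M), so D-series; mu = 8 gives D_8.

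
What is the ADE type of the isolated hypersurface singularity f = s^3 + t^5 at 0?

E_{8}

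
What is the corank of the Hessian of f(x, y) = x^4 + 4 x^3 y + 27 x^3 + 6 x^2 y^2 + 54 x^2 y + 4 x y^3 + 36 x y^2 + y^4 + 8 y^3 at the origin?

2

Hessian at 0 has rank 0.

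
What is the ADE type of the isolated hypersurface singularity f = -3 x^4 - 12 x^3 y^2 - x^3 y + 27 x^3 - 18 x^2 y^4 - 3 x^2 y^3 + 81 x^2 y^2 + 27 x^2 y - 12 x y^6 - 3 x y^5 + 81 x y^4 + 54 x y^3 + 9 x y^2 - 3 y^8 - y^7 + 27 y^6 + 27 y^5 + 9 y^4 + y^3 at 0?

E_7

The Hessian of f at 0 has rank 0. Corank 2; j^3 = (3*x + y)^3 is a perfect cube, so E-series; the 4-jet and mu = 7 give E_7.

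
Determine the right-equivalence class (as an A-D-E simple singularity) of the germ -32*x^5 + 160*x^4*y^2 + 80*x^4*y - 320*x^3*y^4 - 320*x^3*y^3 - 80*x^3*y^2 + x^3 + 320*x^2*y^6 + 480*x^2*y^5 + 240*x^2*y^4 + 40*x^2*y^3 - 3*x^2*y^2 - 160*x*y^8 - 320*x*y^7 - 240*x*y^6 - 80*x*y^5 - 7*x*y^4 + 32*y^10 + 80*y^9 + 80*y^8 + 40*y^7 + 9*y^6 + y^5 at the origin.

E_8

The Hessian of f at 0 is [[0, 0], [0, 0]] with rank 0, so corank 2. A Groebner basis of the Jacobian ideal J(f) in C{x,y} is {x^2/8 + x*y^3 - x*y^2/4, x^2 - 2*x*y^2 + y^4, x^3, x^2*y + x^2/4 - x*y^2/2}; counting standard monomials gives mu = 8. Corank 2; j^3 = x^3 is a perfect cube, so E-series; the 5-jet and mu = 8 give E_8.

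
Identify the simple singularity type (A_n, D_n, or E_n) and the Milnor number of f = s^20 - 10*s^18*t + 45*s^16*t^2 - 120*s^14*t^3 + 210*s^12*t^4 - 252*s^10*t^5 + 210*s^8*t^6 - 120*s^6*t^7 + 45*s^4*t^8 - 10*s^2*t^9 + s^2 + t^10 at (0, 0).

The Hessian of f at 0 has rank 1. Corank 1: A-series; mu = 9 gives A_9.

Type A9, Milnor number mu = 9.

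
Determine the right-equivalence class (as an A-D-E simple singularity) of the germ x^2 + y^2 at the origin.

A1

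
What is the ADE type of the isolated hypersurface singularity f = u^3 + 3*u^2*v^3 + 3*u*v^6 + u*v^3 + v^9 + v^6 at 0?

E_7

The Hessian of f at 0 is [[0, 0], [0, 0]] with rank 0, so corank 2. A Groebner basis of the Jacobian ideal J(f) in C{u,v} is {u^3, u*v^2, 3*u^2 + v^3}; counting standard monomials gives mu = 7. Corank 2; j^3 = u^3 is a perfect cube, so E-series; the 4-jet and mu = 7 give E_7.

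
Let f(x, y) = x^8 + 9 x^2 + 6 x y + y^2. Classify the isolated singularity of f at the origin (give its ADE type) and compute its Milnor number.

The Hessian of f at 0 is [[18, 6], [6, 2]] with rank 1, so corank 1. A Groebner basis of the Jacobian ideal J(f) in C{x,y} is {y^7, x + y/3}; counting standard monomials gives mu = 7. Corank 1: A-series; mu = 7 gives A_7.

Type A7, Milnor number mu = 7.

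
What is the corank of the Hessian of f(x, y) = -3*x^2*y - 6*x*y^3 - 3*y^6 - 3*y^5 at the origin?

2

Hessian at 0 has rank 0.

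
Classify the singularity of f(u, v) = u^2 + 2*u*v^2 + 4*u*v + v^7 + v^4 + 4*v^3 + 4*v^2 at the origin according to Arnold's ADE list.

A_6

The Hessian of f at 0 is [[2, 4], [4, 8]] with rank 1, so corank 1. A Groebner basis of the Jacobian ideal J(f) in C{u,v} is {u^3 + 6*u^2*v - 12*u^2 - 32*u*v + 16*u + 32*v, u + v^2 + 2*v}; counting standard monomials gives mu = 6. Corank 1: A-series; mu = 6 gives A_6.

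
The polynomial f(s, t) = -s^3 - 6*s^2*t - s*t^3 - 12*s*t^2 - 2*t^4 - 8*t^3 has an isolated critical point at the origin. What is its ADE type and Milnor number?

The Hessian of f at 0 has rank 0. Corank 2; j^3 = -(s + 2*t)^3 is a perfect cube, so E-series; the 4-jet and mu = 7 give E_7.

Type E_7, Milnor number mu = 7.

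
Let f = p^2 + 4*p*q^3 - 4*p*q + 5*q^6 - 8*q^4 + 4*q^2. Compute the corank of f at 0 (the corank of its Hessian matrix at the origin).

The Hessian at 0 is [[2, -4], [-4, 8]] of rank 1; hence corank 1.

1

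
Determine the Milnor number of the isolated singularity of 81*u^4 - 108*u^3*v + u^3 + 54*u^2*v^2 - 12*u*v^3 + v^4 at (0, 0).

The Hessian of f at 0 is [[0, 0], [0, 0]] with rank 0, so corank 2. A Groebner basis of the Jacobian ideal J(f) in C{u,v} is {v^4, u*v^2 - v^3/9, u^2}; counting standard monomials gives mu = 6. Corank 2; j^3 = u^3 is a perfect cube, so E-series; the 4-jet and mu = 6 give E_6.

6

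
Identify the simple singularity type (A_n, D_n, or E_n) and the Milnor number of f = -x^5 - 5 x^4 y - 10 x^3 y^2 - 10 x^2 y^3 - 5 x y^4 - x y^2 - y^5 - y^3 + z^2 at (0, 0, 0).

Type D_6, Milnor number mu = 6.

The Hessian of f at 0 is [[0, 0, 0], [0, 0, 0], [0, 0, 2]] with rank 1, so corank 2. A Groebner basis of the Jacobian ideal J(f) in C{x,y,z} is {x^4 + y^2/5, y^3, x*y + y^2, z}; counting standard monomials gives mu = 6. Corank 2; j^3 = -y^2*(x + y) has shape L^2 M (L != M), so D-series; mu = 6 gives D_6.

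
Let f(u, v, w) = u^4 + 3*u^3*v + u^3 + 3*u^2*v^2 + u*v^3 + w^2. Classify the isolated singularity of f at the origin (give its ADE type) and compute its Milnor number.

Type E_{7}, Milnor number mu = 7.

The Hessian of f at 0 has rank 1. Corank 2; j^3 = u^3 is a perfect cube, so E-series; the 4-jet and mu = 7 give E_7.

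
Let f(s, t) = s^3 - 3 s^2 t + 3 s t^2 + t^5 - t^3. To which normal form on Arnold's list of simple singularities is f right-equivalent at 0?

E_{8}

The Hessian of f at 0 has rank 0. Corank 2; j^3 = (s - t)^3 is a perfect cube, so E-series; the 5-jet and mu = 8 give E_8.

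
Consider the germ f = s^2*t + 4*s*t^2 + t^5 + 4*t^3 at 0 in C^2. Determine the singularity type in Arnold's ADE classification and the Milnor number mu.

Type D_6, Milnor number mu = 6.

The Hessian of f at 0 is [[0, 0], [0, 0]] with rank 0, so corank 2. A Groebner basis of the Jacobian ideal J(f) in C{s,t} is {s^2/5 + t^4 - 4*t^2/5, s^3 + 8*t^3, s*t + 2*t^2}; counting standard monomials gives mu = 6. Corank 2; j^3 = t*(s + 2*t)^2 has shape L^2 M (L != M), so D-series; mu = 6 gives D_6.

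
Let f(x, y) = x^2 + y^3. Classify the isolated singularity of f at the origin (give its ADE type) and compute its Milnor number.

Type A2, Milnor number mu = 2.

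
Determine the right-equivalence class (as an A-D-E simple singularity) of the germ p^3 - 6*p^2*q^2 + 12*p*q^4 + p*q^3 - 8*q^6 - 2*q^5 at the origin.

E_{7}

The Hessian of f at 0 has rank 0. Corank 2; j^3 = p^3 is a perfect cube, so E-series; the 4-jet and mu = 7 give E_7.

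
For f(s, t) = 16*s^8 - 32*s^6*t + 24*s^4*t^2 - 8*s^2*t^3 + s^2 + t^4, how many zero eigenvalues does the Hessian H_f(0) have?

Hessian at 0 has rank 1.

1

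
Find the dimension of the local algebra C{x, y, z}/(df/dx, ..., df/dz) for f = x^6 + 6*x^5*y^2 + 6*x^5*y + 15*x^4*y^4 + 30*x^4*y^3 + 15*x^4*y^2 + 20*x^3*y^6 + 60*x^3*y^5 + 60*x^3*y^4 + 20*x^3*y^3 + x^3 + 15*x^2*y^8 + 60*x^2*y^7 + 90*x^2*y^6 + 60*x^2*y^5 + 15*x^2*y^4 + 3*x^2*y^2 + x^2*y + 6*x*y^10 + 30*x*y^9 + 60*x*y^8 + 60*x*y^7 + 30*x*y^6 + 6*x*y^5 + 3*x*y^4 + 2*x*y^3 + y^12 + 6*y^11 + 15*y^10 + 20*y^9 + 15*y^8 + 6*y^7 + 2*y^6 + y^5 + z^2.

7

The Hessian of f at 0 is [[0, 0, 0], [0, 0, 0], [0, 0, 2]] with rank 1, so corank 2. A Groebner basis of the Jacobian ideal J(f) in C{x,y,z} is {-x^2 - x*y + y^4 - y^3, x^3, x^2*y - x*y/6 - y^3/6, x^2 + x*y^2 + x*y + y^3, z}; counting standard monomials gives mu = 7. Corank 2; j^3 = x^2*(x + y) has shape L^2 M (L != M), so D-series; mu = 7 gives D_7.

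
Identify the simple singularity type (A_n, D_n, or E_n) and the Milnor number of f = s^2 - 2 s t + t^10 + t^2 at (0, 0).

Type A_9, Milnor number mu = 9.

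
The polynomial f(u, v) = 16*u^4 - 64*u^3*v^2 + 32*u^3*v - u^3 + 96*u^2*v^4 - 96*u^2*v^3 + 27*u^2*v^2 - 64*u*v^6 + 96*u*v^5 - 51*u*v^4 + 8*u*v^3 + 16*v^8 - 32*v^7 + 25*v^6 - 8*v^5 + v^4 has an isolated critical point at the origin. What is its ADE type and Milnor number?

Type E6, Milnor number mu = 6.

The Hessian of f at 0 is [[0, 0], [0, 0]] with rank 0, so corank 2. A Groebner basis of the Jacobian ideal J(f) in C{u,v} is {u^3, u^2*v, -u^2/2 + u*v^2, 3*u^2 + v^3}; counting standard monomials gives mu = 6. Corank 2; j^3 = -u^3 is a perfect cube, so E-series; the 4-jet and mu = 6 give E_6.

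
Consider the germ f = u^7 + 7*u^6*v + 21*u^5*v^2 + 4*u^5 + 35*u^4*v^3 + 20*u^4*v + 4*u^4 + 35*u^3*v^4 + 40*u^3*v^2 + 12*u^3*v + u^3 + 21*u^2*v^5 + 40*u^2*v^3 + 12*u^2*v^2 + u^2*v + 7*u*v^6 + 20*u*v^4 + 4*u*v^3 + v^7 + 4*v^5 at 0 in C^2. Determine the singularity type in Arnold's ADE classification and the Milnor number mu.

Type D_{8}, Milnor number mu = 8.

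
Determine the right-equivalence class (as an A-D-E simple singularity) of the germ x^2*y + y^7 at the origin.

D_{8}

The Hessian of f at 0 has rank 0. Corank 2; j^3 = x^2*y has shape L^2 M (L != M), so D-series; mu = 8 gives D_8.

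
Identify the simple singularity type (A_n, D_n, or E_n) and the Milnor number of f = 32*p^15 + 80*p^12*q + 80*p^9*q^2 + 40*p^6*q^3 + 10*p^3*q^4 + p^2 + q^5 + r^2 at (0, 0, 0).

The Hessian of f at 0 has rank 2. Corank 1: A-series; mu = 4 gives A_4.

Type A_{4}, Milnor number mu = 4.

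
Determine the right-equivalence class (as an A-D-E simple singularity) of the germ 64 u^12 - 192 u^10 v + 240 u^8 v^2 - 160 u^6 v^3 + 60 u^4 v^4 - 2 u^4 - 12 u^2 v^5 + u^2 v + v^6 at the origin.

The Hessian of f at 0 has rank 0. Corank 2; j^3 = u^2*v has shape L^2 M (L != M), so D-series; mu = 7 gives D_7.

D7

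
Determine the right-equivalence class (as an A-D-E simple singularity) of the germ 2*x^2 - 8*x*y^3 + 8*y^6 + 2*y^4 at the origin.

A3

The Hessian of f at 0 has rank 1. Corank 1: A-series; mu = 3 gives A_3.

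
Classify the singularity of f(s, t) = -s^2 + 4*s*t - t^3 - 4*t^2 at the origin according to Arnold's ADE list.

The Hessian of f at 0 is [[-2, 4], [4, -8]] with rank 1, so corank 1. A Groebner basis of the Jacobian ideal J(f) in C{s,t} is {t^2, s - 2*t}; counting standard monomials gives mu = 2. Corank 1: A-series; mu = 2 gives A_2.

A_{2}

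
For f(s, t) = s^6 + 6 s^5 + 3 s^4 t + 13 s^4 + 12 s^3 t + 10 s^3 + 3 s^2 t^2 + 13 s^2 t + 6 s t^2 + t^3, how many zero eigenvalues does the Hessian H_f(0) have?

2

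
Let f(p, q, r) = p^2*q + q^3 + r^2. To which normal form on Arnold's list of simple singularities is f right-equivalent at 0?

D_4

The Hessian of f at 0 has rank 1. Corank 2; j^3 = q*(p^2 + q^2) splits into three distinct lines over C (the quadratic factor has nonzero discriminant), so D_4.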